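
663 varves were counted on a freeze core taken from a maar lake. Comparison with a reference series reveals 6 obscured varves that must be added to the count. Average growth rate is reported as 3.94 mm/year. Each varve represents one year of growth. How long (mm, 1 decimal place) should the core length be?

2635.9 mm

Adjusted count: 663 + 6 = 669 varves.
Length ≈ 3.94 × 669 = 2635.9 mm.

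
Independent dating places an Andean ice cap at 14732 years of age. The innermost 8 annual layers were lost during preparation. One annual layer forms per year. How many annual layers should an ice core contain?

14724 annual layers

One annual layer per year gives 14732 annual layers over 14732 years.
Subtracting the 8 annual layers not captured gives 14732 − 8 = 14724 annual layers in the record.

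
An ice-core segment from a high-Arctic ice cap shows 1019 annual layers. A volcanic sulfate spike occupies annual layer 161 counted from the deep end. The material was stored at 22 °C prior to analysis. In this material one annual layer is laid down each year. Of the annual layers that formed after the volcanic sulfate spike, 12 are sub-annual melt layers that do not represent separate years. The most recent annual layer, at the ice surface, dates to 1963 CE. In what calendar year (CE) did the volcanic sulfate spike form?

Between annual layer 161 and the ice surface there are 1019 − 161 = 858 annual layers.
Excluding 12 false annual layers: 858 − 12 = 846.
Counting back 846 years from 1963 CE places the volcanic sulfate spike in 1963 − 846 = 1117 CE.

1117 CE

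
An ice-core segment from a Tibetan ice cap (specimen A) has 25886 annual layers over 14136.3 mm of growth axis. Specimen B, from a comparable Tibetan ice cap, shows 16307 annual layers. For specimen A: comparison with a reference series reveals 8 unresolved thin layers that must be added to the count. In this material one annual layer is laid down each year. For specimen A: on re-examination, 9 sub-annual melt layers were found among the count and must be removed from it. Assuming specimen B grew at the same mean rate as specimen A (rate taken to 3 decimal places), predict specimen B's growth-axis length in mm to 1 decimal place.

8903.6 mm

Specimen A: after corrections the count is 25886 − 9 + 8 = 25885 annual layers.
A: Mean rate = 14136.3 mm / 25885 years ≈ 0.546 mm per year.
B's length ≈ 0.546 × 16307 = 8903.6 mm.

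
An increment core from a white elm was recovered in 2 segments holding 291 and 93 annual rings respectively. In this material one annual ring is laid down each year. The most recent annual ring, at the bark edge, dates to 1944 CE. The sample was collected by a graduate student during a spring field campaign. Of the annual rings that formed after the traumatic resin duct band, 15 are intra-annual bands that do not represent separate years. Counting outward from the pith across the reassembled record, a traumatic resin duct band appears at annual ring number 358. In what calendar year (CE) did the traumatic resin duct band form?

Total annual rings = 291 + 93 = 384.
The traumatic resin duct band sits at annual ring 358 from the pith, so 384 − 358 = 26 annual rings formed after it.
Excluding 15 false annual rings: 26 − 15 = 11.
Counting back 11 years from 1944 CE places the traumatic resin duct band in 1944 − 11 = 1933 CE.

1933 CE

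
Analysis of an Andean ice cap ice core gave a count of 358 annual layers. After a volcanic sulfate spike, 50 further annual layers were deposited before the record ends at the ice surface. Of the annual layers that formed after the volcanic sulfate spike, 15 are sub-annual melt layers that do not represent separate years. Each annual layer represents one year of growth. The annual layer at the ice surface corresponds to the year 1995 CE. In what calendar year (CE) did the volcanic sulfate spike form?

1960 CE

50 annual layers post-date the volcanic sulfate spike.
Excluding 15 false annual layers: 50 − 15 = 35.
The annual layer at the ice surface is 1995 CE, so the volcanic sulfate spike dates to 1995 − 35 = 1960 CE.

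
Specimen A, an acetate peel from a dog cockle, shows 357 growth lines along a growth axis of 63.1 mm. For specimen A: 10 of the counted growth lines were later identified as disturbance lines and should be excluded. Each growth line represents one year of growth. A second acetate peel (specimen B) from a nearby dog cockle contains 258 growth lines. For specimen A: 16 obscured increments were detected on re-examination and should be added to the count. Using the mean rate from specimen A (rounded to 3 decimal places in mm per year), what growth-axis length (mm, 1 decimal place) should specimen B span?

44.9 mm

Specimen A: true growth line count = 357 − 10 + 16 = 363.
A: 63.1 mm over 363 years gives 63.1 / 363 ≈ 0.174 mm per year.
For B, 0.174 mm/year × 258 years = 44.9 mm.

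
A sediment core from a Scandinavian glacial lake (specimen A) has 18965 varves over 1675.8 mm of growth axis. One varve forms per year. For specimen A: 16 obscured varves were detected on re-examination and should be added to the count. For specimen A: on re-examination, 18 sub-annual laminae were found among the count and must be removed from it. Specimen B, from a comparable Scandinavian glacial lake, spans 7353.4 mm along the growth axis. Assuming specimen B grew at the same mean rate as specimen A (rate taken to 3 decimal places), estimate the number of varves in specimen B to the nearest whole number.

83561 varves

Specimen A: correcting the raw count gives 18965 − 18 + 16 = 18963 true varves.
A: 1675.8 mm over 18963 years gives 1675.8 / 18963 ≈ 0.088 mm/year.
Specimen B: 7353.4 mm / 0.088 mm per year = 83561.36 years ≈ 83561 varves.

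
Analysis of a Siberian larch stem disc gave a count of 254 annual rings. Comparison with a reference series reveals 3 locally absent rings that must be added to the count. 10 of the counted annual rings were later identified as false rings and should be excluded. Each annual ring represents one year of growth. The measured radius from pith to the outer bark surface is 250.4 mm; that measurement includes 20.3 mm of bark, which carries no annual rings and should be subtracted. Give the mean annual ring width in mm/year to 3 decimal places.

After corrections the count is 254 − 10 + 3 = 247 annual rings.
The growth record spans 250.4 − 20.3 = 230.1 mm.
230.1 mm over 247 years gives 230.1 / 247 ≈ 0.932 mm/year.

0.932 mm/year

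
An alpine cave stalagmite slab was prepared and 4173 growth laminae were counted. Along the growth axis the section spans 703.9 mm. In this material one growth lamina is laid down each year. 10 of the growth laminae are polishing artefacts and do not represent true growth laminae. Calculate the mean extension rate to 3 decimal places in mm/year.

After corrections the count is 4173 − 10 = 4163 growth laminae.
703.9 mm over 4163 years gives 703.9 / 4163 ≈ 0.169 mm/year.

0.169 mm/year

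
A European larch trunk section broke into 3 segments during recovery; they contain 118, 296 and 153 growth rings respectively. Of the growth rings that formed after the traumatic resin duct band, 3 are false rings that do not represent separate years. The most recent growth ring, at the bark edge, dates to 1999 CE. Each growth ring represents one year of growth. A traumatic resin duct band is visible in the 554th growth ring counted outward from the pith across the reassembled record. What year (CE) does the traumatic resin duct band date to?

1989 CE

Total growth rings = 118 + 296 + 153 = 567.
567 − 554 = 13 growth rings lie beyond the traumatic resin duct band toward the bark edge.
Removing the 3 false growth rings leaves 13 − 3 = 10 true growth rings beyond the traumatic resin duct band.
1999 − 10 = 1989 CE.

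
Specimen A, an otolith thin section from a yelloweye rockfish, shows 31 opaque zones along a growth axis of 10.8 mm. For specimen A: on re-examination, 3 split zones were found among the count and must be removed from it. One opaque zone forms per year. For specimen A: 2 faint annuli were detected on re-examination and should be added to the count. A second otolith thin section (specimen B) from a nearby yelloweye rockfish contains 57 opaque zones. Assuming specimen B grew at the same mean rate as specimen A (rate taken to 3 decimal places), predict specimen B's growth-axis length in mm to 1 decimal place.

Specimen A: correcting the raw count gives 31 − 3 + 2 = 30 true opaque zones.
A: Extension rate ≈ 10.8 / 30 = 0.360 mm/year.
Length of B = 0.360 × 57 = 20.5 mm.

20.5 mm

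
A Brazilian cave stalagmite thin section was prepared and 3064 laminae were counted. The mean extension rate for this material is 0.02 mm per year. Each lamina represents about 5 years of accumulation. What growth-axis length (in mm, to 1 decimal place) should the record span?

306.4 mm

3064 laminae at 5 years each span 3064 × 5 = 15320 years.
Predicted length = 0.02 mm/year × 15320 years = 306.4 mm.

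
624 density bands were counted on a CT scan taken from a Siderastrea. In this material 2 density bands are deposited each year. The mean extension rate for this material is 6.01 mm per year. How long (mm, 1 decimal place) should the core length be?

1875.1 mm

With 2 density bands per year, 624 / 2 = 312 years.
Length ≈ 6.01 × 312 = 1875.1 mm.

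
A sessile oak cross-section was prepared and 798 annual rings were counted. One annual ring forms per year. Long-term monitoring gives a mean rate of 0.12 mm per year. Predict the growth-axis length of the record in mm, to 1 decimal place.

95.8 mm

The record spans 798 years at 0.12 mm per year.
798 years at 0.12 mm/year gives 0.12 × 798 = 95.8 mm.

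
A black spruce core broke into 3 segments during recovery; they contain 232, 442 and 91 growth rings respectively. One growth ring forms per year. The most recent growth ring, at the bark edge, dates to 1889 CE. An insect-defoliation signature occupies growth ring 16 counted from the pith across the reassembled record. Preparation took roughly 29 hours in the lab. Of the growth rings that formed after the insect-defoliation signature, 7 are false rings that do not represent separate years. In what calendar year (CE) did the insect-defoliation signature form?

Total growth rings = 232 + 442 + 91 = 765.
The insect-defoliation signature sits at growth ring 16 from the pith, so 765 − 16 = 749 growth rings formed after it.
749 − 7 false = 742 true growth rings after the insect-defoliation signature.
The growth ring at the bark edge is 1889 CE, so the insect-defoliation signature dates to 1889 − 742 = 1147 CE.

1147 CE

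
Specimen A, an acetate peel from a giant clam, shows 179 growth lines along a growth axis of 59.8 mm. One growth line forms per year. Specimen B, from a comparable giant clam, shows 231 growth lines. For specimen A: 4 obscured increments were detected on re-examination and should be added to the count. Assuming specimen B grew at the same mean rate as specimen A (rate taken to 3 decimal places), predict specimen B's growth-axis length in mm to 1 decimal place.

Specimen A: after corrections the count is 179 + 4 = 183 growth lines.
A: Extension rate ≈ 59.8 / 183 = 0.327 mm/yr.
B's length ≈ 0.327 × 231 = 75.5 mm.

75.5 mm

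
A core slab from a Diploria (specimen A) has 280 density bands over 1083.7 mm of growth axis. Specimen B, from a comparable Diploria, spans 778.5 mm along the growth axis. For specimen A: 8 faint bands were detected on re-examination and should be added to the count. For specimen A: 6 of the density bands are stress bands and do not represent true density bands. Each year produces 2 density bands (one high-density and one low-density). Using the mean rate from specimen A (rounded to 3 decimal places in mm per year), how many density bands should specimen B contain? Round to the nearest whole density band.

Specimen A: correcting the raw count gives 280 − 6 + 8 = 282 true density bands.
Specimen A: 282 density bands at 2 per year is 282 / 2 = 141 years.
A: Extension rate ≈ 1083.7 / 141 = 7.686 mm per year.
For B, 778.5 / 7.686 = 101.29 years; at 2 density bands per year that is 101.29 × 2 ≈ 203 density bands.

203 density bands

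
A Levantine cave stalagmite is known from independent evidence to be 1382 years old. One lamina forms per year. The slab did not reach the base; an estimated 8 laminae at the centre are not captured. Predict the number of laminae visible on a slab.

1374 laminae

At one lamina per year, 1382 years correspond to 1382 laminae.
Less the 8 uncaptured laminae: 1382 − 8 = 1374.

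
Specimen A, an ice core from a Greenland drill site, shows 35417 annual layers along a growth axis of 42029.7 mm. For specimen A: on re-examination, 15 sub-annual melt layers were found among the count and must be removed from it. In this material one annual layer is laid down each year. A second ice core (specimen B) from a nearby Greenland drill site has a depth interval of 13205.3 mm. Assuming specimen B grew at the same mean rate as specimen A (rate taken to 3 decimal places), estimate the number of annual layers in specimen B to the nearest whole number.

11125 annual layers

Specimen A: true annual layer count = 35417 − 15 = 35402.
A: 42029.7 mm over 35402 years gives 42029.7 / 35402 ≈ 1.187 mm per year.
For B, 13205.3 / 1.187 = 11124.94 years ≈ 11125 annual layers.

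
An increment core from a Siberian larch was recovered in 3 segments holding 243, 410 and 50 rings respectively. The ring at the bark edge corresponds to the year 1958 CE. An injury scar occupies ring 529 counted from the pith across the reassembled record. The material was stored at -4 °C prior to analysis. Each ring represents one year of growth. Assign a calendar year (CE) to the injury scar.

1784 CE

Total rings = 243 + 410 + 50 = 703.
703 − 529 = 174 rings lie beyond the injury scar toward the bark edge.
The ring at the bark edge is 1958 CE, so the injury scar dates to 1958 − 174 = 1784 CE.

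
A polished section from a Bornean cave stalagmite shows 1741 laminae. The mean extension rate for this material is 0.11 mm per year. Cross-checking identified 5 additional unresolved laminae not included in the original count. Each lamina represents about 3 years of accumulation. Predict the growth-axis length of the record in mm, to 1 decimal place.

576.2 mm

True lamina count = 1741 + 5 = 1746.
Multiplying by 3 years per lamina: 1746 × 3 = 5238 years.
5238 years at 0.11 mm/year gives 0.11 × 5238 = 576.2 mm.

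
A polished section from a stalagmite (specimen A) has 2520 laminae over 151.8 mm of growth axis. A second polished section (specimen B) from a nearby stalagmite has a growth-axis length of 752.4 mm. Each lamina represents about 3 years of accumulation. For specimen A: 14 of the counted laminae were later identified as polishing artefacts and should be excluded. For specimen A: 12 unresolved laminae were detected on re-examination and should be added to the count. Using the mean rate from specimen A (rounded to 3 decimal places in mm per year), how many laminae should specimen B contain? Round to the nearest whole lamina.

12540 laminae

Specimen A: correcting the raw count gives 2520 − 14 + 12 = 2518 true laminae.
Specimen A: at 3 years per lamina, 2518 × 3 = 7554 years.
A: 151.8 mm over 7554 years gives 151.8 / 7554 ≈ 0.020 mm/yr.
B spans 752.4 / 0.020 = 37620.00 years; at 3 years per lamina that is 37620.00 / 3 ≈ 12540 laminae.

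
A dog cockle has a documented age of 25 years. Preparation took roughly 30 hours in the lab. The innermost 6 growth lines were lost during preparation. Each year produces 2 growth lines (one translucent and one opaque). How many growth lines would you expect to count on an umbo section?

44 growth lines

Expected growth lines: 25 × 2 = 50.
50 − 6 missed = 44 growth lines expected in the prepared section.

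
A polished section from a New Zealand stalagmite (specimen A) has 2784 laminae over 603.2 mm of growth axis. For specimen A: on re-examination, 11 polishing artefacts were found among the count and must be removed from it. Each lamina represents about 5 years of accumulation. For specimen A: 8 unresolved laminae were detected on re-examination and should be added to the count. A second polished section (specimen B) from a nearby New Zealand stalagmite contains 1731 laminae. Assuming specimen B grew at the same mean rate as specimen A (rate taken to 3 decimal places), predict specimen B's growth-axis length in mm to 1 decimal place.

372.2 mm

Specimen A: correcting the raw count gives 2784 − 11 + 8 = 2781 true laminae.
Specimen A: 2781 laminae at 5 years each span 2781 × 5 = 13905 years.
A: 603.2 mm over 13905 years gives 603.2 / 13905 ≈ 0.043 mm/yr.
Specimen B: multiplying by 5 years per lamina: 1731 × 5 = 8655 years. Length of B = 0.043 × 8655 = 372.2 mm.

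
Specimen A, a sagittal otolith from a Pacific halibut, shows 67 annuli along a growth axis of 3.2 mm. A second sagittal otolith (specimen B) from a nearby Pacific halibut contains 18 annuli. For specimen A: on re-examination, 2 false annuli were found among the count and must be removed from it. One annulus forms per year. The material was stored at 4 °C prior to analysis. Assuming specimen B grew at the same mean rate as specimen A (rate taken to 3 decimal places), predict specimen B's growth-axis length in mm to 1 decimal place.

Specimen A: true annulus count = 67 − 2 = 65.
A: 3.2 mm over 65 years gives 3.2 / 65 ≈ 0.049 mm/yr.
B's length ≈ 0.049 × 18 = 0.9 mm.

0.9 mm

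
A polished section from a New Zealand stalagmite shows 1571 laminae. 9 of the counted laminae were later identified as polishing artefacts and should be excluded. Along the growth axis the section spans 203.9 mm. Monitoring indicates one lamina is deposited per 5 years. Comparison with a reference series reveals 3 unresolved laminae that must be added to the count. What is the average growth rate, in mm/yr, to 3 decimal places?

0.026 mm/yr

Correcting the raw count gives 1571 − 9 + 3 = 1565 true laminae.
At 5 years per lamina, 1565 × 5 = 7825 years.
203.9 mm over 7825 years gives 203.9 / 7825 ≈ 0.026 mm/yr.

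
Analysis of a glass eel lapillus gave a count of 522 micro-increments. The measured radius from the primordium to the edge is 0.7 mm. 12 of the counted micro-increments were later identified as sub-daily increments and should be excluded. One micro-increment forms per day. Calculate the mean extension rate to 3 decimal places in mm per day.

0.001 mm per day

Correcting the raw count gives 522 − 12 = 510 true micro-increments.
Mean rate = 0.7 mm / 510 days ≈ 0.001 mm per day.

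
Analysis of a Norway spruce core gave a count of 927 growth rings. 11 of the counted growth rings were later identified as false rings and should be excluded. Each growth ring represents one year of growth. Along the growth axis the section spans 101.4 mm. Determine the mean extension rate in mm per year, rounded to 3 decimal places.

0.111 mm per year

Correcting the raw count gives 927 − 11 = 916 true growth rings.
Mean rate = 101.4 mm / 916 years ≈ 0.111 mm per year.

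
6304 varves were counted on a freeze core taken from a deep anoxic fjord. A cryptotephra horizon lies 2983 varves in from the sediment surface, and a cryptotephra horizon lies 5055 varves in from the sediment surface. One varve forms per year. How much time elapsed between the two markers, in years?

2072 years

Separation: 5055 − 2983 = 2072 varves.
One varve per year makes the interval 2072 years.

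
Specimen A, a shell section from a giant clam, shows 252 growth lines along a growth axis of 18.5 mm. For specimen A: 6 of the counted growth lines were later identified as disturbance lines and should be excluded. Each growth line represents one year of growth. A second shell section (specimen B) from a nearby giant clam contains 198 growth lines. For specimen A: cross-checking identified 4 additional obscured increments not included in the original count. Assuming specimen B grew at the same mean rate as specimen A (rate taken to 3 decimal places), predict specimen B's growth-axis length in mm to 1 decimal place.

14.7 mm

Specimen A: after corrections the count is 252 − 6 + 4 = 250 growth lines.
A: Extension rate ≈ 18.5 / 250 = 0.074 mm/year.
Length of B = 0.074 × 198 = 14.7 mm.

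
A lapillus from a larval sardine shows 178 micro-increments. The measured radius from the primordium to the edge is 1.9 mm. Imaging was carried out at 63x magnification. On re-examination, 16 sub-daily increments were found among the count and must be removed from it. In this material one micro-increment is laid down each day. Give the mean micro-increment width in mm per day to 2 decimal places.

0.01 mm per day

Adjusted count: 178 − 16 = 162 micro-increments.
1.9 mm over 162 days gives 1.9 / 162 ≈ 0.01 mm per day.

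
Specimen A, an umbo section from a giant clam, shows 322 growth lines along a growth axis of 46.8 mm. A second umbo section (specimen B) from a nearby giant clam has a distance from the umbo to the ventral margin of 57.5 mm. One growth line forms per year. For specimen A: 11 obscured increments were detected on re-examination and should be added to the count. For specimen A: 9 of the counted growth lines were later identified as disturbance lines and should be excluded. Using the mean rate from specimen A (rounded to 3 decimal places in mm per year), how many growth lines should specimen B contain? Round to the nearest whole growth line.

Specimen A: correcting the raw count gives 322 − 9 + 11 = 324 true growth lines.
A: Extension rate ≈ 46.8 / 324 = 0.144 mm/yr.
For B, 57.5 / 0.144 = 399.31 years ≈ 399 growth lines.

399 growth lines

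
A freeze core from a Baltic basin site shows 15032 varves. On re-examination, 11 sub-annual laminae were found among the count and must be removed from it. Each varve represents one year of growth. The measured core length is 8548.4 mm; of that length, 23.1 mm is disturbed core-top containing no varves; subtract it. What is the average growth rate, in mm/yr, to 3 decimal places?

0.568 mm/yr

Correcting the raw count gives 15032 − 11 = 15021 true varves.
Removing the 23.1 mm offcut leaves 8548.4 − 23.1 = 8525.3 mm.
8525.3 mm over 15021 years gives 8525.3 / 15021 ≈ 0.568 mm/yr.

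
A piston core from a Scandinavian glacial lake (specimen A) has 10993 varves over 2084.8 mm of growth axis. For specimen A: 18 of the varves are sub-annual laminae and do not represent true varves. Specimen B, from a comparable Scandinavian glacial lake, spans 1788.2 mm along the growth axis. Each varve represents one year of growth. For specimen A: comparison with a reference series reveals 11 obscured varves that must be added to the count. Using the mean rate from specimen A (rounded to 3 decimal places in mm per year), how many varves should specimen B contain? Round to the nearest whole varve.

9412 varves

Specimen A: adjusted count: 10993 − 18 + 11 = 10986 varves.
A: Mean rate = 2084.8 mm / 10986 years ≈ 0.190 mm per year.
Specimen B: 1788.2 mm / 0.190 mm per year = 9411.58 years ≈ 9412 varves.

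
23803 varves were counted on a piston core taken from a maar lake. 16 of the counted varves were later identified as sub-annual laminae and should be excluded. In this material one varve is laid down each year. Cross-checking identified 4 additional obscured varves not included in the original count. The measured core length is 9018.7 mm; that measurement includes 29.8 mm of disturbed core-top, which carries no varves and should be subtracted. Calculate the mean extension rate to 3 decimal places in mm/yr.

0.378 mm/yr

After corrections the count is 23803 − 16 + 4 = 23791 varves.
Net length = 9018.7 − 29.8 = 8988.9 mm.
Extension rate ≈ 8988.9 / 23791 = 0.378 mm/yr.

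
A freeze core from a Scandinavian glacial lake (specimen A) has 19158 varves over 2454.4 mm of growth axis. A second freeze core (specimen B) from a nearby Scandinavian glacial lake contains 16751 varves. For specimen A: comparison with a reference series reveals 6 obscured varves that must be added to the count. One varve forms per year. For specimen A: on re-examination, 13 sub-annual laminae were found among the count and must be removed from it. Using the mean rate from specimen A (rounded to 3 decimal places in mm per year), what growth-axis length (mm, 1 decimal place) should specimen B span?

2144.1 mm

Specimen A: correcting the raw count gives 19158 − 13 + 6 = 19151 true varves.
A: Extension rate ≈ 2454.4 / 19151 = 0.128 mm per year.
Length of B = 0.128 × 16751 = 2144.1 mm.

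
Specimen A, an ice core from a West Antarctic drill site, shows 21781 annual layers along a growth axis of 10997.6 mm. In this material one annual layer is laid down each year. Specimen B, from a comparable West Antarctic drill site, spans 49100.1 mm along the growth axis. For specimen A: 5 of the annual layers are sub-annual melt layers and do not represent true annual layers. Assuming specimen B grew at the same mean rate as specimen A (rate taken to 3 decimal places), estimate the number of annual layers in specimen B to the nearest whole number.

97228 annual layers

Specimen A: after corrections the count is 21781 − 5 = 21776 annual layers.
A: Mean rate = 10997.6 mm / 21776 years ≈ 0.505 mm/yr.
B spans 49100.1 / 0.505 = 97227.92 years ≈ 97228 annual layers.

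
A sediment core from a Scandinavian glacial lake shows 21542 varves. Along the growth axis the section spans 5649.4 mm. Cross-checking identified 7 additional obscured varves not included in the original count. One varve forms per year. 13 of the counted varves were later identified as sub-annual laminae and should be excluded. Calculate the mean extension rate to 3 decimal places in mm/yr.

0.262 mm/yr

Correcting the raw count gives 21542 − 13 + 7 = 21536 true varves.
Extension rate ≈ 5649.4 / 21536 = 0.262 mm/yr.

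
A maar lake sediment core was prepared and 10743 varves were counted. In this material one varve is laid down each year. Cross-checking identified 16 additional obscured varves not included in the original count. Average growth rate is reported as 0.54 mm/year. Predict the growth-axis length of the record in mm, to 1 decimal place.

5809.9 mm

After corrections the count is 10743 + 16 = 10759 varves.
Length ≈ 0.54 × 10759 = 5809.9 mm.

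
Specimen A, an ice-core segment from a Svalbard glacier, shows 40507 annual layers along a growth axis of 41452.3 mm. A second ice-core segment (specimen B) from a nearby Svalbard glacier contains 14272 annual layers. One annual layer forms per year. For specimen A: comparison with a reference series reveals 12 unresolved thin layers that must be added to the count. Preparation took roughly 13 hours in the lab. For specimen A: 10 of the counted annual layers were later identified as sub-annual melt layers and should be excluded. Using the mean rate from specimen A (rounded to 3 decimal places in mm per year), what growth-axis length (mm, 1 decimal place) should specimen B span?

14600.3 mm

Specimen A: true annual layer count = 40507 − 10 + 12 = 40509.
A: 41452.3 mm over 40509 years gives 41452.3 / 40509 ≈ 1.023 mm per year.
Length of B = 1.023 × 14272 = 14600.3 mm.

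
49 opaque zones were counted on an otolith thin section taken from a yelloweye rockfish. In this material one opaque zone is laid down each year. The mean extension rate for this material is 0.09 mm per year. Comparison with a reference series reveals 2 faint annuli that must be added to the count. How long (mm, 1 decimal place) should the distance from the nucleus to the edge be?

True opaque zone count = 49 + 2 = 51.
Predicted length = 0.09 mm/year × 51 years = 4.6 mm.

4.6 mm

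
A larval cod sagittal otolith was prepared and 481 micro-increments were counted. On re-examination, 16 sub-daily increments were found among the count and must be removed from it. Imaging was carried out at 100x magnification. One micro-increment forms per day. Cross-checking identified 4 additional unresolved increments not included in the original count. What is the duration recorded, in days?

Correcting the raw count gives 481 − 16 + 4 = 469 true micro-increments.
With a one-to-one micro-increment periodicity this is 469 days.

469 d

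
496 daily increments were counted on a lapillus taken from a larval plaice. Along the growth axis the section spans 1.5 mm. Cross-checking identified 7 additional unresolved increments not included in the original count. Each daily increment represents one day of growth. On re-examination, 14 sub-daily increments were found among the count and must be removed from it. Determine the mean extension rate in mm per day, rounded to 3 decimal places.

True daily increment count = 496 − 14 + 7 = 489.
1.5 mm over 489 days gives 1.5 / 489 ≈ 0.003 mm per day.

0.003 mm per day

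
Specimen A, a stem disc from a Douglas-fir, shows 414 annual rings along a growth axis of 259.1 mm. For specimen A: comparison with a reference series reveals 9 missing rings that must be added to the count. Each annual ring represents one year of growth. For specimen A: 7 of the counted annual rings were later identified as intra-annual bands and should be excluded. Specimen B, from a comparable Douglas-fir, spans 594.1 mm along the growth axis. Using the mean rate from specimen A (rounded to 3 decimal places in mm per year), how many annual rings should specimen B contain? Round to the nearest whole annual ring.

954 annual rings

Specimen A: after corrections the count is 414 − 7 + 9 = 416 annual rings.
A: 259.1 mm over 416 years gives 259.1 / 416 ≈ 0.623 mm per year.
For B, 594.1 / 0.623 = 953.61 years ≈ 954 annual rings.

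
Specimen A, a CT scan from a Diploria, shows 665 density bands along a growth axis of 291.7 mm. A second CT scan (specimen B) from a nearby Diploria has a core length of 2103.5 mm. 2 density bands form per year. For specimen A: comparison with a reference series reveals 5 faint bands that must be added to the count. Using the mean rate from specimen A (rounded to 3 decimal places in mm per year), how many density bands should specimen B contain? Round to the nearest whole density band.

Specimen A: adjusted count: 665 + 5 = 670 density bands.
Specimen A: dividing by 2 density bands per year: 670 / 2 = 335 years.
A: Extension rate ≈ 291.7 / 335 = 0.871 mm/year.
For B, 2103.5 / 0.871 = 2415.04 years; at 2 density bands per year that is 2415.04 × 2 ≈ 4830 density bands.

4830 density bands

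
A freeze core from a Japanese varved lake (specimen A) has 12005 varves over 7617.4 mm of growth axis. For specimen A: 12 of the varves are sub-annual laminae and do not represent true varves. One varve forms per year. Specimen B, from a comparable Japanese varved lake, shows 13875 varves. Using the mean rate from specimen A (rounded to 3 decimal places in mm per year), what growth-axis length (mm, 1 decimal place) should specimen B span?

8810.6 mm

Specimen A: after corrections the count is 12005 − 12 = 11993 varves.
A: 7617.4 mm over 11993 years gives 7617.4 / 11993 ≈ 0.635 mm/year.
For B, 0.635 mm/year × 13875 years = 8810.6 mm.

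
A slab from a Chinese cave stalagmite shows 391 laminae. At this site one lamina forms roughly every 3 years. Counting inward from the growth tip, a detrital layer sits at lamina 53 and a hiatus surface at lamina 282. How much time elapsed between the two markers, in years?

The two markers are separated by 282 − 53 = 229 laminae.
At 3 years per lamina, 229 × 3 = 687 years.

687 years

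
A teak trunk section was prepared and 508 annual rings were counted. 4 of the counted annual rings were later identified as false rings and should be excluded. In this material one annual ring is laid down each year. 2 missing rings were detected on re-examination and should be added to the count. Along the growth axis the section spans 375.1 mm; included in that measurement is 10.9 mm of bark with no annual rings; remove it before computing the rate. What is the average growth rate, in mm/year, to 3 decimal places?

True annual ring count = 508 − 4 + 2 = 506.
Removing the 10.9 mm offcut leaves 375.1 − 10.9 = 364.2 mm.
364.2 mm over 506 years gives 364.2 / 506 ≈ 0.720 mm/year.

0.720 mm/year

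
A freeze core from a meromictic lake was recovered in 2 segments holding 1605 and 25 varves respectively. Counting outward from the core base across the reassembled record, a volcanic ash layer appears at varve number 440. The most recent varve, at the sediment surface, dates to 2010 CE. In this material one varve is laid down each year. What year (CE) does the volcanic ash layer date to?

820 CE

Total varves = 1605 + 25 = 1630.
1630 − 440 = 1190 varves lie beyond the volcanic ash layer toward the sediment surface.
Counting back 1190 years from 2010 CE places the volcanic ash layer in 2010 − 1190 = 820 CE.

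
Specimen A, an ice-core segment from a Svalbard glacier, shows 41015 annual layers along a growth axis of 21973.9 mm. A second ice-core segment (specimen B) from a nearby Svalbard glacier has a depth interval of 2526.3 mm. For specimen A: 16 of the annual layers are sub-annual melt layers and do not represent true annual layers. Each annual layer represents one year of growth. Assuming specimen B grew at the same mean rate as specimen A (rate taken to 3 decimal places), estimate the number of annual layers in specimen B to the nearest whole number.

Specimen A: correcting the raw count gives 41015 − 16 = 40999 true annual layers.
A: Mean rate = 21973.9 mm / 40999 years ≈ 0.536 mm/year.
For B, 2526.3 / 0.536 = 4713.25 years ≈ 4713 annual layers.

4713 annual layers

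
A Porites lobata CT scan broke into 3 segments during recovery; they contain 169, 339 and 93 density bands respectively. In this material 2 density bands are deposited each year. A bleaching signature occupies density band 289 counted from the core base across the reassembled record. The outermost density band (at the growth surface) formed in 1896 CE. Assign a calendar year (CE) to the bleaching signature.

1740 CE

Total density bands = 169 + 339 + 93 = 601.
Between density band 289 and the growth surface there are 601 − 289 = 312 density bands.
With 2 density bands per year, 312 / 2 = 156 years.
The density band at the growth surface is 1896 CE, so the bleaching signature dates to 1896 − 156 = 1740 CE.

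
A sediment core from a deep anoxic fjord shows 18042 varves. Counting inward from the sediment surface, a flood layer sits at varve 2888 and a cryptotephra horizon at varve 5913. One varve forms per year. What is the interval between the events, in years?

3025 yr

5913 − 2888 = 3025 varves lie between the two events.
One varve per year makes the interval 3025 years.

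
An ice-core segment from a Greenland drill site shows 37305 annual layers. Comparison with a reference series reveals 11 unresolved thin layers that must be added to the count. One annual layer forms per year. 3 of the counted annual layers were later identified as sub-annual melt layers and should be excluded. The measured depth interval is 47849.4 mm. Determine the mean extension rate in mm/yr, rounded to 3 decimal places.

Adjusted count: 37305 − 3 + 11 = 37313 annual layers.
Mean rate = 47849.4 mm / 37313 years ≈ 1.282 mm/yr.

1.282 mm/yr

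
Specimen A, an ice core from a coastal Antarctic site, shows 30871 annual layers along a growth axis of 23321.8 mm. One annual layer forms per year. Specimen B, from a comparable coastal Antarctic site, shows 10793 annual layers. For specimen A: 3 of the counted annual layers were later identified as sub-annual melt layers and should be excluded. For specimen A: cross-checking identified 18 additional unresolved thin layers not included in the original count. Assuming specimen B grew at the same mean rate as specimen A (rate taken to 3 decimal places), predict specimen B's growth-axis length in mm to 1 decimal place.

Specimen A: after corrections the count is 30871 − 3 + 18 = 30886 annual layers.
A: 23321.8 mm over 30886 years gives 23321.8 / 30886 ≈ 0.755 mm/year.
For B, 0.755 mm/year × 10793 years = 8148.7 mm.

8148.7 mm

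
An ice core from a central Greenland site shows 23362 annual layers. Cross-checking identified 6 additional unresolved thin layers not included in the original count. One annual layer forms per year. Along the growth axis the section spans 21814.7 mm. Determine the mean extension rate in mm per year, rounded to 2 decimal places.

Correcting the raw count gives 23362 + 6 = 23368 true annual layers.
Extension rate ≈ 21814.7 / 23368 = 0.93 mm per year.

0.93 mm per year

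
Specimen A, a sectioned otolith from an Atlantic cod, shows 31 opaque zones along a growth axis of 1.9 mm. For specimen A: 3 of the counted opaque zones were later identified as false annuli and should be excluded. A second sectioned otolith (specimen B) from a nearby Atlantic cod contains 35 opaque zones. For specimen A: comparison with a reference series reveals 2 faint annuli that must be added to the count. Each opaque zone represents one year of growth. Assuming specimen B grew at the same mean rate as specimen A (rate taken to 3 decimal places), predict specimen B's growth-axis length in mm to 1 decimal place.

Specimen A: true opaque zone count = 31 − 3 + 2 = 30.
A: Mean rate = 1.9 mm / 30 years ≈ 0.063 mm per year.
For B, 0.063 mm/year × 35 years = 2.2 mm.

2.2 mm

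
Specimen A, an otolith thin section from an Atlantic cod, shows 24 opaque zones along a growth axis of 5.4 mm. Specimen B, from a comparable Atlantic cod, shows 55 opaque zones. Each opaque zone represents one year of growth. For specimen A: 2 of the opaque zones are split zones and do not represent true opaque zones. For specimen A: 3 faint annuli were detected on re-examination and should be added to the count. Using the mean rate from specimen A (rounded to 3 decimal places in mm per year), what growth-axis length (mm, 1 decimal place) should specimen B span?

11.9 mm

Specimen A: adjusted count: 24 − 2 + 3 = 25 opaque zones.
A: Mean rate = 5.4 mm / 25 years ≈ 0.216 mm per year.
For B, 0.216 mm/year × 55 years = 11.9 mm.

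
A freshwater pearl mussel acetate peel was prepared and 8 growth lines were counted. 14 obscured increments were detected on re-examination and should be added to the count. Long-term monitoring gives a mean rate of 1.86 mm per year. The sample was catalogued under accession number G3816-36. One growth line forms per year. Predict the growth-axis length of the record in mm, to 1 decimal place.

Correcting the raw count gives 8 + 14 = 22 true growth lines.
Length ≈ 1.86 × 22 = 40.9 mm.

40.9 mm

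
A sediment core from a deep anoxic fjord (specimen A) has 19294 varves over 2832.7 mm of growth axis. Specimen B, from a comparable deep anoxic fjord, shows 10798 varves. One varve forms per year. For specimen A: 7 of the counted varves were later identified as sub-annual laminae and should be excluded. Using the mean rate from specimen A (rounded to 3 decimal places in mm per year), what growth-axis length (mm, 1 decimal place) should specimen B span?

1587.3 mm

Specimen A: adjusted count: 19294 − 7 = 19287 varves.
A: Mean rate = 2832.7 mm / 19287 years ≈ 0.147 mm/year.
B's length ≈ 0.147 × 10798 = 1587.3 mm.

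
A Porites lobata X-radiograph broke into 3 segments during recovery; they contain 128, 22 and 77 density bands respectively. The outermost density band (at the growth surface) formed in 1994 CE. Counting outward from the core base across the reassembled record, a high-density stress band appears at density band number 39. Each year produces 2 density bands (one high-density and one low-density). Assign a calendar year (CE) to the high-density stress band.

Total density bands = 128 + 22 + 77 = 227.
The high-density stress band sits at density band 39 from the core base, so 227 − 39 = 188 density bands formed after it.
Dividing by 2 density bands per year: 188 / 2 = 94 years.
1994 − 94 = 1900 CE.

1900 CE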